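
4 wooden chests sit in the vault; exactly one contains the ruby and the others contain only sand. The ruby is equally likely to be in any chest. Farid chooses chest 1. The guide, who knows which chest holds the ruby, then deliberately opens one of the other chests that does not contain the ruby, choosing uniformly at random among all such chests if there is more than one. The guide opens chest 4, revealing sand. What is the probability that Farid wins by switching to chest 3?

Condition on the true location of the ruby.
If it is in chest 1 (prior 1/4): the guide has 3 equally likely choices, so probability 1/3; weight (1/4)·(1/3) = 1/12.
If it is in either of chests 2 and 3 (prior 1/4 each): the guide has 2 equally likely choices, so probability 1/2; weight (1/4)·(1/2) = 1/8 each.
If it is in chest 4 (prior 1/4): the guide opened chest 4, so this case is ruled out; weight (1/4)·0 = 0.
The weights sum to 1/3.
So P(the ruby in chest 3 | the guide opened chest 4) = (1/8) / (1/3) = 3/8.

3/8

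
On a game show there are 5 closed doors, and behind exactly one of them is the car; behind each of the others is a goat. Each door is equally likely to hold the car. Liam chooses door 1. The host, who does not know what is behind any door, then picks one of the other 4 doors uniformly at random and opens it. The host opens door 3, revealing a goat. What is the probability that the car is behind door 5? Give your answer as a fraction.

1/4

Consider each possible location of the car in turn.
If it is behind any of doors 1, 2, 4, and 5 (prior 1/5 each): the host picks door 3 with probability 1/4 regardless, and it is not the prize; weight (1/5)·(1/4) = 1/20 each.
If it is behind door 3 (prior 1/5): the host opened door 3, so this case is ruled out; weight (1/5)·0 = 0.
The weights sum to 1/5.
So P(the car behind door 5 | the host opened door 3) = (1/20) / (1/5) = 1/4.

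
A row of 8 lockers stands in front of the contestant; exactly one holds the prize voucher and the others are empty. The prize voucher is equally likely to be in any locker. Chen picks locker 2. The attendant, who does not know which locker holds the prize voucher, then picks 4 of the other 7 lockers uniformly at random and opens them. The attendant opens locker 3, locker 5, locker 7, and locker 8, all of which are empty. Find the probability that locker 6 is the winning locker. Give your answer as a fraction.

Because the attendant chose which lockers to open without knowing where the prize voucher is, the choice is independent of the prize location. Learning that none of the 4 opened lockers holds the prize voucher simply rules out those 4 locations and leaves the remaining 4 lockers still equally likely by symmetry.
So P(the prize voucher in locker 6) = 1/4.

1/4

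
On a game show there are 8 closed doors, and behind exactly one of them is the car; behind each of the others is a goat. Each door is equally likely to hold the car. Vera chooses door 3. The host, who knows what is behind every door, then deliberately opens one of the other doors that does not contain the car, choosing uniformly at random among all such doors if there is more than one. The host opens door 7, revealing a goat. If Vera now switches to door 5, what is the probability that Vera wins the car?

Consider each possible location of the car in turn.
If it is behind any of doors 1, 2, 4, 5, 6, and 8 (prior 1/8 each): the host has 6 equally likely choices, so probability 1/6; weight (1/8)·(1/6) = 1/48 each.
If it is behind door 3 (prior 1/8): the host has 7 equally likely choices, so probability 1/7; weight (1/8)·(1/7) = 1/56.
If it is behind door 7 (prior 1/8): the host opened door 7, so this case is ruled out; weight (1/8)·0 = 0.
The weights sum to 1/7.
So P(the car behind door 5 | the host opened door 7) = (1/48) / (1/7) = 7/48.

7/48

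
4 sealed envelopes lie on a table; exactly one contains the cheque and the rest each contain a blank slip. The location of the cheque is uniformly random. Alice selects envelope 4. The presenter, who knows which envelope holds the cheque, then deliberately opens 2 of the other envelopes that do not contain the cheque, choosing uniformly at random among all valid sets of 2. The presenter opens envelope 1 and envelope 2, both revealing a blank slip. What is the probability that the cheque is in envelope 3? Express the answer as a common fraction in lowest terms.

3/4

Apply Bayes' rule, conditioning on where the cheque actually is.
If it is in either of envelopes 1 and 2 (prior 1/4 each): that envelope was opened and seen not to hold the prize — ruled out; weight (1/4)·0 = 0 each.
If it is in envelope 3 (prior 1/4): the presenter has no choice, probability 1; weight (1/4)·1 = 1/4.
If it is in envelope 4 (prior 1/4): the presenter has 3 equally likely choices, so probability 1/3; weight (1/4)·(1/3) = 1/12.
The weights sum to 1/3.
So P(the cheque in envelope 3 | the presenter opened envelope 1 and envelope 2) = (1/4) / (1/3) = 3/4.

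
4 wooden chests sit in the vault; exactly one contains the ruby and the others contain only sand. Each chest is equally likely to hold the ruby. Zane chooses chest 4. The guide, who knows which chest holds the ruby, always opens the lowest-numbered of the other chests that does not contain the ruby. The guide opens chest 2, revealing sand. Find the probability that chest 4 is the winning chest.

0

Condition on the true location of the ruby.
If it is in chest 1 (prior 1/4): chest 2 is the lowest-numbered option available, probability 1; weight (1/4)·1 = 1/4.
If it is in chest 2 (prior 1/4): the guide opened chest 2, so this case is ruled out; weight (1/4)·0 = 0.
If it is in either of chests 3 and 4 (prior 1/4 each): the guide would have opened chest 1 instead, probability 0; weight (1/4)·0 = 0 each.
The weights sum to 1/4.
So P(the ruby in chest 4 | the guide opened chest 2) = 0 / (1/4) = 0.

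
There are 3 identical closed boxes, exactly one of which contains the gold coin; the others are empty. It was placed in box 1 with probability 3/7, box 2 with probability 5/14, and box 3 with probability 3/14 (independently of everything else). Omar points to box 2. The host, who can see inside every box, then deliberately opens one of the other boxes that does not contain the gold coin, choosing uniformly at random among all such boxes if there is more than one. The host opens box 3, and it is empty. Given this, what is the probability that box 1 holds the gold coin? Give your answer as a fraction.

12/17

Consider each possible location of the gold coin in turn.
If it is in box 1 (prior 3/7): the host has no choice, probability 1; weight (3/7)·1 = 3/7.
If it is in box 2 (prior 5/14): the host has 2 equally likely choices, so probability 1/2; weight (5/14)·(1/2) = 5/28.
If it is in box 3 (prior 3/14): the host opened box 3, so this case is ruled out; weight (3/14)·0 = 0.
The weights sum to 17/28.
So P(the gold coin in box 1 | the host opened box 3) = (3/7) / (17/28) = 12/17.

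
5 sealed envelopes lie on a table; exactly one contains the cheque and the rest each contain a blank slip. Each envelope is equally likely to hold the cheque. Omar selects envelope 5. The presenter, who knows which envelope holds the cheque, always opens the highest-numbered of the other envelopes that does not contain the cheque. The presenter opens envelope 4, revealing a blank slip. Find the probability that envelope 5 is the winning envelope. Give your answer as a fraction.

1/4

Condition on the true location of the cheque.
If it is in any of envelopes 1, 2, 3, and 5 (prior 1/5 each): envelope 4 is the highest-numbered option available, probability 1; weight (1/5)·1 = 1/5 each.
If it is in envelope 4 (prior 1/5): the presenter opened envelope 4, so this case is ruled out; weight (1/5)·0 = 0.
The weights sum to 4/5.
So P(the cheque in envelope 5 | the presenter opened envelope 4) = (1/5) / (4/5) = 1/4.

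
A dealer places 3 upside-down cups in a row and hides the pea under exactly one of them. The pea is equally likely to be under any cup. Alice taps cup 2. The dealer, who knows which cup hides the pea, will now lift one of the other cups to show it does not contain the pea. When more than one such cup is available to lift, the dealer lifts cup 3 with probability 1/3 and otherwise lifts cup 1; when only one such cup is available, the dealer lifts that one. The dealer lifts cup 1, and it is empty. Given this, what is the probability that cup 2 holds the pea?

Apply Bayes' rule, conditioning on where the pea actually is.
If it is under cup 1 (prior 1/3): the dealer opened cup 1, so this case is ruled out; weight (1/3)·0 = 0.
If it is under cup 2 (prior 1/3): cup 3 is available but not opened, probability 2/3; weight (1/3)·(2/3) = 2/9.
If it is under cup 3 (prior 1/3): only cup 1 is available, probability 1; weight (1/3)·1 = 1/3.
The weights sum to 5/9.
So P(the pea under cup 2 | the dealer opened cup 1) = (2/9) / (5/9) = 2/5.

2/5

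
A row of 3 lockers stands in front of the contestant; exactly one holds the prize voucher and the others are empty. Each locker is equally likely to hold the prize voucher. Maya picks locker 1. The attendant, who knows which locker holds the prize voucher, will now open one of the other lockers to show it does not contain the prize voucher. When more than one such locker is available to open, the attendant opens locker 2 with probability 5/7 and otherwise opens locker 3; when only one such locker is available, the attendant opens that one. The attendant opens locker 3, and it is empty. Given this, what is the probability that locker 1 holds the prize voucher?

2/9

Apply Bayes' rule, conditioning on where the prize voucher actually is.
If it is in locker 1 (prior 1/3): locker 2 is available but not opened, probability 2/7; weight (1/3)·(2/7) = 2/21.
If it is in locker 2 (prior 1/3): only locker 3 is available, probability 1; weight (1/3)·1 = 1/3.
If it is in locker 3 (prior 1/3): the attendant opened locker 3, so this case is ruled out; weight (1/3)·0 = 0.
The weights sum to 3/7.
So P(the prize voucher in locker 1 | the attendant opened locker 3) = (2/21) / (3/7) = 2/9.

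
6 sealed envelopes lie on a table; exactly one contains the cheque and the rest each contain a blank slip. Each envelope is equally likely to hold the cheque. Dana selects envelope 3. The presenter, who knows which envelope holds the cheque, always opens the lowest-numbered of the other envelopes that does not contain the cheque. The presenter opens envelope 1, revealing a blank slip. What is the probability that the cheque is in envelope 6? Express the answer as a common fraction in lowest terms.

Apply Bayes' rule, conditioning on where the cheque actually is.
If it is in envelope 1 (prior 1/6): the presenter opened envelope 1, so this case is ruled out; weight (1/6)·0 = 0.
If it is in any of envelopes 2, 3, 4, 5, and 6 (prior 1/6 each): envelope 1 is the lowest-numbered option available, probability 1; weight (1/6)·1 = 1/6 each.
The weights sum to 5/6.
So P(the cheque in envelope 6 | the presenter opened envelope 1) = (1/6) / (5/6) = 1/5.

1/5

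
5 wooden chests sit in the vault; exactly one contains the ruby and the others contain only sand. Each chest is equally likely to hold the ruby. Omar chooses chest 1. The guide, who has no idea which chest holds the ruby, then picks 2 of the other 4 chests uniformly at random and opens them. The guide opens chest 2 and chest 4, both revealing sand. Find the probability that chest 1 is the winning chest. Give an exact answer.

1/3

Apply Bayes' rule, conditioning on where the ruby actually is.
If it is in any of chests 1, 3, and 5 (prior 1/5 each): the guide picks exactly this set with probability 1/6 regardless, and none is the prize; weight (1/5)·(1/6) = 1/30 each.
If it is in either of chests 2 and 4 (prior 1/5 each): that chest was opened and seen not to hold the prize — ruled out; weight (1/5)·0 = 0 each.
The weights sum to 1/10.
So P(the ruby in chest 1 | the guide opened chest 2 and chest 4) = (1/30) / (1/10) = 1/3.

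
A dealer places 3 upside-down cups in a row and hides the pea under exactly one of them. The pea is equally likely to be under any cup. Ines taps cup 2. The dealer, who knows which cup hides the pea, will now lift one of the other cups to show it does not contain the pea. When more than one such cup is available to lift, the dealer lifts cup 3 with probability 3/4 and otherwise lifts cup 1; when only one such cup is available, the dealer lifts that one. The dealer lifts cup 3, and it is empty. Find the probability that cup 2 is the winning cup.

Condition on the true location of the pea.
If it is under cup 1 (prior 1/3): only cup 3 is available, probability 1; weight (1/3)·1 = 1/3.
If it is under cup 2 (prior 1/3): cup 3 is available, opened with probability 3/4; weight (1/3)·(3/4) = 1/4.
If it is under cup 3 (prior 1/3): the dealer opened cup 3, so this case is ruled out; weight (1/3)·0 = 0.
The weights sum to 7/12.
So P(the pea under cup 2 | the dealer opened cup 3) = (1/4) / (7/12) = 3/7.

3/7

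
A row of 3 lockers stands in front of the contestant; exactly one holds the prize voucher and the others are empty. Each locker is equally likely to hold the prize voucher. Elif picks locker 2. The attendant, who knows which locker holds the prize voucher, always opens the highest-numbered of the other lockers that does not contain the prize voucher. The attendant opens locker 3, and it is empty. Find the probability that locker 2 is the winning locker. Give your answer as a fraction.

Consider each possible location of the prize voucher in turn.
If it is in either of lockers 1 and 2 (prior 1/3 each): locker 3 is the highest-numbered option available, probability 1; weight (1/3)·1 = 1/3 each.
If it is in locker 3 (prior 1/3): the attendant opened locker 3, so this case is ruled out; weight (1/3)·0 = 0.
The weights sum to 2/3.
So P(the prize voucher in locker 2 | the attendant opened locker 3) = (1/3) / (2/3) = 1/2.

1/2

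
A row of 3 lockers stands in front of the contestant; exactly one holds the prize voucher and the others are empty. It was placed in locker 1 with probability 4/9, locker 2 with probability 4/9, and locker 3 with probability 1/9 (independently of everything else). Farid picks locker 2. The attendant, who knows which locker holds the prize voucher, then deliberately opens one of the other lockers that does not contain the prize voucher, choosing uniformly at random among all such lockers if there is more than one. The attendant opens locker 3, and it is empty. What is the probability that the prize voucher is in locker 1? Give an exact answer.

Consider each possible location of the prize voucher in turn.
If it is in locker 1 (prior 4/9): the attendant has no choice, probability 1; weight (4/9)·1 = 4/9.
If it is in locker 2 (prior 4/9): the attendant has 2 equally likely choices, so probability 1/2; weight (4/9)·(1/2) = 2/9.
If it is in locker 3 (prior 1/9): the attendant opened locker 3, so this case is ruled out; weight (1/9)·0 = 0.
The weights sum to 2/3.
So P(the prize voucher in locker 1 | the attendant opened locker 3) = (4/9) / (2/3) = 2/3.

2/3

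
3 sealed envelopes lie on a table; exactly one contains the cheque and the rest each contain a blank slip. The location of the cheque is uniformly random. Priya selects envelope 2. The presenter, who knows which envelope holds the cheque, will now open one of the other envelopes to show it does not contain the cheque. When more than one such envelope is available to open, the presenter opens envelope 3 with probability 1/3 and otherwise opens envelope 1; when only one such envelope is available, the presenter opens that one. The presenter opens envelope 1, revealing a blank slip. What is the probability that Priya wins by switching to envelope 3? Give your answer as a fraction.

3/5

Consider each possible location of the cheque in turn.
If it is in envelope 1 (prior 1/3): the presenter opened envelope 1, so this case is ruled out; weight (1/3)·0 = 0.
If it is in envelope 2 (prior 1/3): envelope 3 is available but not opened, probability 2/3; weight (1/3)·(2/3) = 2/9.
If it is in envelope 3 (prior 1/3): only envelope 1 is available, probability 1; weight (1/3)·1 = 1/3.
The weights sum to 5/9.
So P(the cheque in envelope 3 | the presenter opened envelope 1) = (1/3) / (5/9) = 3/5.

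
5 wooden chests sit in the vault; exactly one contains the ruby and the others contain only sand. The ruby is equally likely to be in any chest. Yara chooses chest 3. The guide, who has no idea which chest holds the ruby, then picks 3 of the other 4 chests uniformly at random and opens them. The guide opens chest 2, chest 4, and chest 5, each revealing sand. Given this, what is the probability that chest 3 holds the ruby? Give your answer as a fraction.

1/2

Because the guide chose which chests to open without knowing where the ruby is, the choice is independent of the prize location. Learning that none of the 3 opened chests holds the ruby simply rules out those 3 locations and leaves the remaining 2 chests still equally likely by symmetry.
So P(the ruby in chest 3) = 1/2.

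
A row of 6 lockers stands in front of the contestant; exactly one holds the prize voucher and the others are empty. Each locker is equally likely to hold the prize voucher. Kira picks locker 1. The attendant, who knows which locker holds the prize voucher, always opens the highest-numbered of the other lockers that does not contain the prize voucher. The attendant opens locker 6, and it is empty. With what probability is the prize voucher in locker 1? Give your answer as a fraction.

1/5

Condition on the true location of the prize voucher.
If it is in any of lockers 1, 2, 3, 4, and 5 (prior 1/6 each): locker 6 is the highest-numbered option available, probability 1; weight (1/6)·1 = 1/6 each.
If it is in locker 6 (prior 1/6): the attendant opened locker 6, so this case is ruled out; weight (1/6)·0 = 0.
The weights sum to 5/6.
So P(the prize voucher in locker 1 | the attendant opened locker 6) = (1/6) / (5/6) = 1/5.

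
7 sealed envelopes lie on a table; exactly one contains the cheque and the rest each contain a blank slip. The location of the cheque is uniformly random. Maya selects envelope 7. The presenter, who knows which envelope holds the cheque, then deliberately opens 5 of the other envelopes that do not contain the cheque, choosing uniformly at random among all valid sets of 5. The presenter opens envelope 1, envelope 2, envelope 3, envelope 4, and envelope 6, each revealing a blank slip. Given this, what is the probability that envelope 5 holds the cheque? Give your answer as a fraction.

Condition on the true location of the cheque.
If it is in any of envelopes 1, 2, 3, 4, and 6 (prior 1/7 each): that envelope was opened and seen not to hold the prize — ruled out; weight (1/7)·0 = 0 each.
If it is in envelope 5 (prior 1/7): the presenter has no choice, probability 1; weight (1/7)·1 = 1/7.
If it is in envelope 7 (prior 1/7): the presenter has 6 equally likely choices, so probability 1/6; weight (1/7)·(1/6) = 1/42.
The weights sum to 1/6.
So P(the cheque in envelope 5 | the presenter opened envelope 1, envelope 2, envelope 3, envelope 4, and envelope 6) = (1/7) / (1/6) = 6/7.

6/7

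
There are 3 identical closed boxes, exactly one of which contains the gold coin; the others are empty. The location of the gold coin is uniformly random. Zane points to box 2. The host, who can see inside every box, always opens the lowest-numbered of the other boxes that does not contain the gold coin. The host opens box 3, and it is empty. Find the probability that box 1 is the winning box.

Condition on the true location of the gold coin.
If it is in box 1 (prior 1/3): box 3 is the lowest-numbered option available, probability 1; weight (1/3)·1 = 1/3.
If it is in box 2 (prior 1/3): the host would have opened box 1 instead, probability 0; weight (1/3)·0 = 0.
If it is in box 3 (prior 1/3): the host opened box 3, so this case is ruled out; weight (1/3)·0 = 0.
The weights sum to 1/3.
So P(the gold coin in box 1 | the host opened box 3) = (1/3) / (1/3) = 1.

1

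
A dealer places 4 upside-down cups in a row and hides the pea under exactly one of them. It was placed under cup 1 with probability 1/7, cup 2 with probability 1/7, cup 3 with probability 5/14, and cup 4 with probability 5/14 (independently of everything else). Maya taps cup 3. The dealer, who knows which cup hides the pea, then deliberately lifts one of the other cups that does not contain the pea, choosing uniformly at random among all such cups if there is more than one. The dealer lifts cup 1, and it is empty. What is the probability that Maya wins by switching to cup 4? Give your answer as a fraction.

Apply Bayes' rule, conditioning on where the pea actually is.
If it is under cup 1 (prior 1/7): the dealer opened cup 1, so this case is ruled out; weight (1/7)·0 = 0.
If it is under cup 2 (prior 1/7): the dealer has 2 equally likely choices, so probability 1/2; weight (1/7)·(1/2) = 1/14.
If it is under cup 3 (prior 5/14): the dealer has 3 equally likely choices, so probability 1/3; weight (5/14)·(1/3) = 5/42.
If it is under cup 4 (prior 5/14): the dealer has 2 equally likely choices, so probability 1/2; weight (5/14)·(1/2) = 5/28.
The weights sum to 31/84.
So P(the pea under cup 4 | the dealer opened cup 1) = (5/28) / (31/84) = 15/31.

15/31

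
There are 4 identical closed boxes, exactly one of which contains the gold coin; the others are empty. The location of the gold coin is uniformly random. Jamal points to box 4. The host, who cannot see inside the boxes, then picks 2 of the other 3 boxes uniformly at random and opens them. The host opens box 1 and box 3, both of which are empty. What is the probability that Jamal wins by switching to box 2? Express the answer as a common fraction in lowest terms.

1/2

Apply Bayes' rule, conditioning on where the gold coin actually is.
If it is in either of boxes 1 and 3 (prior 1/4 each): that box was opened and seen not to hold the prize — ruled out; weight (1/4)·0 = 0 each.
If it is in either of boxes 2 and 4 (prior 1/4 each): the host picks exactly this set with probability 1/3 regardless, and none is the prize; weight (1/4)·(1/3) = 1/12 each.
The weights sum to 1/6.
So P(the gold coin in box 2 | the host opened box 1 and box 3) = (1/12) / (1/6) = 1/2.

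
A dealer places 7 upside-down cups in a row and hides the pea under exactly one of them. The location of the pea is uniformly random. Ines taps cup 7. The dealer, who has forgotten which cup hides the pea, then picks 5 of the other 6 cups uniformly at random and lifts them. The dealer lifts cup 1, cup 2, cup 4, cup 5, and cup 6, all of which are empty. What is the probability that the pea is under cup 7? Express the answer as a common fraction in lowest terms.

1/2

Consider each possible location of the pea in turn.
If it is under any of cups 1, 2, 4, 5, and 6 (prior 1/7 each): that cup was opened and seen not to hold the prize — ruled out; weight (1/7)·0 = 0 each.
If it is under either of cups 3 and 7 (prior 1/7 each): the dealer picks exactly this set with probability 1/6 regardless, and none is the prize; weight (1/7)·(1/6) = 1/42 each.
The weights sum to 1/21.
So P(the pea under cup 7 | the dealer opened cup 1, cup 2, cup 4, cup 5, and cup 6) = (1/42) / (1/21) = 1/2.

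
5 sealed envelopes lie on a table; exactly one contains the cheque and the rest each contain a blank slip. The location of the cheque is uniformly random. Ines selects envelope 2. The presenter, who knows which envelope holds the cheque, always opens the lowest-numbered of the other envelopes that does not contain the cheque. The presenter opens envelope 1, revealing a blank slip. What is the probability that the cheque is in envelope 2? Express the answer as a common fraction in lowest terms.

1/4

Apply Bayes' rule, conditioning on where the cheque actually is.
If it is in envelope 1 (prior 1/5): the presenter opened envelope 1, so this case is ruled out; weight (1/5)·0 = 0.
If it is in any of envelopes 2, 3, 4, and 5 (prior 1/5 each): envelope 1 is the lowest-numbered option available, probability 1; weight (1/5)·1 = 1/5 each.
The weights sum to 4/5.
So P(the cheque in envelope 2 | the presenter opened envelope 1) = (1/5) / (4/5) = 1/4.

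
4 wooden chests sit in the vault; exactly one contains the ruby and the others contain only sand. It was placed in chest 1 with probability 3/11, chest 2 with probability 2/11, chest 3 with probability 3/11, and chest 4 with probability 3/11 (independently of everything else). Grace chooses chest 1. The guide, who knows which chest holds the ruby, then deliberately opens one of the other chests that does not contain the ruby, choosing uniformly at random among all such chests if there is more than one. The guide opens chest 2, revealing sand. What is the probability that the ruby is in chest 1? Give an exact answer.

Condition on the true location of the ruby.
If it is in chest 1 (prior 3/11): the guide has 3 equally likely choices, so probability 1/3; weight (3/11)·(1/3) = 1/11.
If it is in chest 2 (prior 2/11): the guide opened chest 2, so this case is ruled out; weight (2/11)·0 = 0.
If it is in either of chests 3 and 4 (prior 3/11 each): the guide has 2 equally likely choices, so probability 1/2; weight (3/11)·(1/2) = 3/22 each.
The weights sum to 4/11.
So P(the ruby in chest 1 | the guide opened chest 2) = (1/11) / (4/11) = 1/4.

1/4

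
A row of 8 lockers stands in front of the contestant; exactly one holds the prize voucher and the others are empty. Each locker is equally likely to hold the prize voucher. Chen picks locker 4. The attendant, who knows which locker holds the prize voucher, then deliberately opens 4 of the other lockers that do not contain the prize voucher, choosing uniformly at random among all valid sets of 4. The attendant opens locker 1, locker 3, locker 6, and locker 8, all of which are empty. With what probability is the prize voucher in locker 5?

7/24

Condition on the true location of the prize voucher.
If it is in any of lockers 1, 3, 6, and 8 (prior 1/8 each): that locker was opened and seen not to hold the prize — ruled out; weight (1/8)·0 = 0 each.
If it is in any of lockers 2, 5, and 7 (prior 1/8 each): the attendant has 15 equally likely choices, so probability 1/15; weight (1/8)·(1/15) = 1/120 each.
If it is in locker 4 (prior 1/8): the attendant has 35 equally likely choices, so probability 1/35; weight (1/8)·(1/35) = 1/280.
The weights sum to 1/35.
So P(the prize voucher in locker 5 | the attendant opened locker 1, locker 3, locker 6, and locker 8) = (1/120) / (1/35) = 7/24.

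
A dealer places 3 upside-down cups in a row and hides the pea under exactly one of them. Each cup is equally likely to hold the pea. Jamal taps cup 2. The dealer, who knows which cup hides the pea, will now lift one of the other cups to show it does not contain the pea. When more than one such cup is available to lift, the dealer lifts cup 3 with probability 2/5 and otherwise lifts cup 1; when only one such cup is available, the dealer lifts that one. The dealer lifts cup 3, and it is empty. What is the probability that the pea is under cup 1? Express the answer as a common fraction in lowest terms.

5/7

Condition on the true location of the pea.
If it is under cup 1 (prior 1/3): only cup 3 is available, probability 1; weight (1/3)·1 = 1/3.
If it is under cup 2 (prior 1/3): cup 3 is available, opened with probability 2/5; weight (1/3)·(2/5) = 2/15.
If it is under cup 3 (prior 1/3): the dealer opened cup 3, so this case is ruled out; weight (1/3)·0 = 0.
The weights sum to 7/15.
So P(the pea under cup 1 | the dealer opened cup 3) = (1/3) / (7/15) = 5/7.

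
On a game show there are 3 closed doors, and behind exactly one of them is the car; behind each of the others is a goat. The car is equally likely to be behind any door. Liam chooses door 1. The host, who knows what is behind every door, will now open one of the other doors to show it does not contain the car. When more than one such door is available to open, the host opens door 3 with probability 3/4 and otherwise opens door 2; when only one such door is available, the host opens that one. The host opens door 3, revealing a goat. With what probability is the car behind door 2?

4/7

Condition on the true location of the car.
If it is behind door 1 (prior 1/3): door 3 is available, opened with probability 3/4; weight (1/3)·(3/4) = 1/4.
If it is behind door 2 (prior 1/3): only door 3 is available, probability 1; weight (1/3)·1 = 1/3.
If it is behind door 3 (prior 1/3): the host opened door 3, so this case is ruled out; weight (1/3)·0 = 0.
The weights sum to 7/12.
So P(the car behind door 2 | the host opened door 3) = (1/3) / (7/12) = 4/7.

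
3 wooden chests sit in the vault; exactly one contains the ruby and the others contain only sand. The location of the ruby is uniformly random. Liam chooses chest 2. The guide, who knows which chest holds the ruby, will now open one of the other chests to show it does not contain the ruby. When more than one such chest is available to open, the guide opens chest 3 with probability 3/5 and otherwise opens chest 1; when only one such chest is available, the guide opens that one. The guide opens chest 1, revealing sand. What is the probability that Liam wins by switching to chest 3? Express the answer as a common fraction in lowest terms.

Apply Bayes' rule, conditioning on where the ruby actually is.
If it is in chest 1 (prior 1/3): the guide opened chest 1, so this case is ruled out; weight (1/3)·0 = 0.
If it is in chest 2 (prior 1/3): chest 3 is available but not opened, probability 2/5; weight (1/3)·(2/5) = 2/15.
If it is in chest 3 (prior 1/3): only chest 1 is available, probability 1; weight (1/3)·1 = 1/3.
The weights sum to 7/15.
So P(the ruby in chest 3 | the guide opened chest 1) = (1/3) / (7/15) = 5/7.

5/7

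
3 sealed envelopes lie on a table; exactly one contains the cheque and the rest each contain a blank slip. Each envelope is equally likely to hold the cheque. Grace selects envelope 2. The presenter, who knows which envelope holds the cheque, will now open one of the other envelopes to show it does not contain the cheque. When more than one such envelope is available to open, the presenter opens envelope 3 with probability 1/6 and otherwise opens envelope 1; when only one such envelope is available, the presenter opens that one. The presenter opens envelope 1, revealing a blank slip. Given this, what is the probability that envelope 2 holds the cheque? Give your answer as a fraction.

Apply Bayes' rule, conditioning on where the cheque actually is.
If it is in envelope 1 (prior 1/3): the presenter opened envelope 1, so this case is ruled out; weight (1/3)·0 = 0.
If it is in envelope 2 (prior 1/3): envelope 3 is available but not opened, probability 5/6; weight (1/3)·(5/6) = 5/18.
If it is in envelope 3 (prior 1/3): only envelope 1 is available, probability 1; weight (1/3)·1 = 1/3.
The weights sum to 11/18.
So P(the cheque in envelope 2 | the presenter opened envelope 1) = (5/18) / (11/18) = 5/11.

5/11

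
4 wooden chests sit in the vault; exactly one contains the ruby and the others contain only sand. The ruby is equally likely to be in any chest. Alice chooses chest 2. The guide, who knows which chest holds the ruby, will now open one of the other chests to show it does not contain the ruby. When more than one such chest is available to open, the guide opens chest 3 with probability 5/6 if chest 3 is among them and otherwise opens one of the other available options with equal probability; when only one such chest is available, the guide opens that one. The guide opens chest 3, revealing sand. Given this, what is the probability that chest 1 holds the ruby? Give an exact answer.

Condition on the true location of the ruby.
If it is in any of chests 1, 2, and 4 (prior 1/4 each): chest 3 is available, opened with probability 5/6; weight (1/4)·(5/6) = 5/24 each.
If it is in chest 3 (prior 1/4): the guide opened chest 3, so this case is ruled out; weight (1/4)·0 = 0.
The weights sum to 5/8.
So P(the ruby in chest 1 | the guide opened chest 3) = (5/24) / (5/8) = 1/3.

1/3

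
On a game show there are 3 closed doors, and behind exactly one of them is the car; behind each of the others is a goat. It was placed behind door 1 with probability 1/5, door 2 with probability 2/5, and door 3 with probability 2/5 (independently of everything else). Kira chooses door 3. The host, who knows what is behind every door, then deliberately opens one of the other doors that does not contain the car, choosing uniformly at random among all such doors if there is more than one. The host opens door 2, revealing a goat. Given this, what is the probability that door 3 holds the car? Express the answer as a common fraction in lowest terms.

1/2

Consider each possible location of the car in turn.
If it is behind door 1 (prior 1/5): the host has no choice, probability 1; weight (1/5)·1 = 1/5.
If it is behind door 2 (prior 2/5): the host opened door 2, so this case is ruled out; weight (2/5)·0 = 0.
If it is behind door 3 (prior 2/5): the host has 2 equally likely choices, so probability 1/2; weight (2/5)·(1/2) = 1/5.
The weights sum to 2/5.
So P(the car behind door 3 | the host opened door 2) = (1/5) / (2/5) = 1/2.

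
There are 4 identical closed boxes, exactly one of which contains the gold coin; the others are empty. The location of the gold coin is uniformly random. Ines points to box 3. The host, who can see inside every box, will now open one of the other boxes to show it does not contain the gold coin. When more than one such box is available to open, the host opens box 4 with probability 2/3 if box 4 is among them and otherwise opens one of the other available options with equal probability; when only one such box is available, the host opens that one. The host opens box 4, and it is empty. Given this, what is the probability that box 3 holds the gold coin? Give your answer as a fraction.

Condition on the true location of the gold coin.
If it is in any of boxes 1, 2, and 3 (prior 1/4 each): box 4 is available, opened with probability 2/3; weight (1/4)·(2/3) = 1/6 each.
If it is in box 4 (prior 1/4): the host opened box 4, so this case is ruled out; weight (1/4)·0 = 0.
The weights sum to 1/2.
So P(the gold coin in box 3 | the host opened box 4) = (1/6) / (1/2) = 1/3.

1/3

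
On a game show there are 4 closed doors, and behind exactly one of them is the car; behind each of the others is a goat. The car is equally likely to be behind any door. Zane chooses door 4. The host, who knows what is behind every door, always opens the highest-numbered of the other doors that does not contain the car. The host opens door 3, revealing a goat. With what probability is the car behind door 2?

Apply Bayes' rule, conditioning on where the car actually is.
If it is behind any of doors 1, 2, and 4 (prior 1/4 each): door 3 is the highest-numbered option available, probability 1; weight (1/4)·1 = 1/4 each.
If it is behind door 3 (prior 1/4): the host opened door 3, so this case is ruled out; weight (1/4)·0 = 0.
The weights sum to 3/4.
So P(the car behind door 2 | the host opened door 3) = (1/4) / (3/4) = 1/3.

1/3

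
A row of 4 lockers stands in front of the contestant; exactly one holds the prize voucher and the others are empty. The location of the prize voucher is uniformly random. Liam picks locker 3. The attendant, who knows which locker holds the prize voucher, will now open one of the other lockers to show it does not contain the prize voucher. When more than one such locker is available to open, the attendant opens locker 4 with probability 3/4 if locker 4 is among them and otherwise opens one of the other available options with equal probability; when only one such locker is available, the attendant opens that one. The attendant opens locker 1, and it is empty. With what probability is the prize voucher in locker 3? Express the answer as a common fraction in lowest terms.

1/7

Apply Bayes' rule, conditioning on where the prize voucher actually is.
If it is in locker 1 (prior 1/4): the attendant opened locker 1, so this case is ruled out; weight (1/4)·0 = 0.
If it is in locker 2 (prior 1/4): locker 4 is available but not opened, probability 1/4; weight (1/4)·(1/4) = 1/16.
If it is in locker 3 (prior 1/4): locker 4 is available but not opened; locker 1 gets probability (1 − 3/4)/2 = 1/8; weight (1/4)·(1/8) = 1/32.
If it is in locker 4 (prior 1/4): locker 4 holds the prize so is unavailable; the attendant chooses uniformly among the 2 others, probability 1/2; weight (1/4)·(1/2) = 1/8.
The weights sum to 7/32.
So P(the prize voucher in locker 3 | the attendant opened locker 1) = (1/32) / (7/32) = 1/7.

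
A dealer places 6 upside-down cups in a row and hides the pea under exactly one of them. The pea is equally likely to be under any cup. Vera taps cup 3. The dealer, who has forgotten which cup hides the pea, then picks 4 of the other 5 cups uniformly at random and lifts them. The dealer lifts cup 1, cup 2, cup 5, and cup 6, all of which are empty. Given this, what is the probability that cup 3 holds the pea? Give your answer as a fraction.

1/2

Condition on the true location of the pea.
If it is under any of cups 1, 2, 5, and 6 (prior 1/6 each): that cup was opened and seen not to hold the prize — ruled out; weight (1/6)·0 = 0 each.
If it is under either of cups 3 and 4 (prior 1/6 each): the dealer picks exactly this set with probability 1/5 regardless, and none is the prize; weight (1/6)·(1/5) = 1/30 each.
The weights sum to 1/15.
So P(the pea under cup 3 | the dealer opened cup 1, cup 2, cup 5, and cup 6) = (1/30) / (1/15) = 1/2.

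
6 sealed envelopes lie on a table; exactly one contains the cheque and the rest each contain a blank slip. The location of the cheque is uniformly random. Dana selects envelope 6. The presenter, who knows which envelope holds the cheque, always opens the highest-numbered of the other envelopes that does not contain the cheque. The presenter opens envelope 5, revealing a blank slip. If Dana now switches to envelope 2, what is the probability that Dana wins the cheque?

1/5

Consider each possible location of the cheque in turn.
If it is in any of envelopes 1, 2, 3, 4, and 6 (prior 1/6 each): envelope 5 is the highest-numbered option available, probability 1; weight (1/6)·1 = 1/6 each.
If it is in envelope 5 (prior 1/6): the presenter opened envelope 5, so this case is ruled out; weight (1/6)·0 = 0.
The weights sum to 5/6.
So P(the cheque in envelope 2 | the presenter opened envelope 5) = (1/6) / (5/6) = 1/5.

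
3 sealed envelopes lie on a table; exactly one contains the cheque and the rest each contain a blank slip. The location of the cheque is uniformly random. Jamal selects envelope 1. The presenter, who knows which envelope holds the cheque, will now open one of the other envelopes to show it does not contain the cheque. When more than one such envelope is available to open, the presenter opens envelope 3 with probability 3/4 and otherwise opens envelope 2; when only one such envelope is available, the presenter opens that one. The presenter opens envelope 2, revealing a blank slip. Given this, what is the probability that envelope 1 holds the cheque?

Consider each possible location of the cheque in turn.
If it is in envelope 1 (prior 1/3): envelope 3 is available but not opened, probability 1/4; weight (1/3)·(1/4) = 1/12.
If it is in envelope 2 (prior 1/3): the presenter opened envelope 2, so this case is ruled out; weight (1/3)·0 = 0.
If it is in envelope 3 (prior 1/3): only envelope 2 is available, probability 1; weight (1/3)·1 = 1/3.
The weights sum to 5/12.
So P(the cheque in envelope 1 | the presenter opened envelope 2) = (1/12) / (5/12) = 1/5.

1/5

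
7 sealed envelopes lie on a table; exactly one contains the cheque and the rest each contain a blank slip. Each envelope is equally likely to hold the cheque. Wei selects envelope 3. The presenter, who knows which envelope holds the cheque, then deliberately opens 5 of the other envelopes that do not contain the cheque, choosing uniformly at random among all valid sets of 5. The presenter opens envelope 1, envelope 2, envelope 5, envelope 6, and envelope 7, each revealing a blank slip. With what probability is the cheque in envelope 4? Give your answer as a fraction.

6/7

Apply Bayes' rule, conditioning on where the cheque actually is.
If it is in any of envelopes 1, 2, 5, 6, and 7 (prior 1/7 each): that envelope was opened and seen not to hold the prize — ruled out; weight (1/7)·0 = 0 each.
If it is in envelope 3 (prior 1/7): the presenter has 6 equally likely choices, so probability 1/6; weight (1/7)·(1/6) = 1/42.
If it is in envelope 4 (prior 1/7): the presenter has no choice, probability 1; weight (1/7)·1 = 1/7.
The weights sum to 1/6.
So P(the cheque in envelope 4 | the presenter opened envelope 1, envelope 2, envelope 5, envelope 6, and envelope 7) = (1/7) / (1/6) = 6/7.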